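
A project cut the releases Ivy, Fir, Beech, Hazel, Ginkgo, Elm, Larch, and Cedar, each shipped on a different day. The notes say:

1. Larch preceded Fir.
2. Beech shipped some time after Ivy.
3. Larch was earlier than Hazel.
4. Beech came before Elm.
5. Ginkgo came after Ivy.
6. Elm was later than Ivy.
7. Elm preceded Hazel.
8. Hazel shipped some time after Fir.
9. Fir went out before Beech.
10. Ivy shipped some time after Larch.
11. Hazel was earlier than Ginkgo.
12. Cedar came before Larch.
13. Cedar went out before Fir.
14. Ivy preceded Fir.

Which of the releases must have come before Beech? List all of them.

Cedar, Fir, Ivy, Larch

Directly stated before Beech: Fir and Ivy.
Cedar reaches Beech via Cedar → Fir → Beech.
Larch reaches Beech via Larch → Ivy → Beech.
No chain forces Elm (or any of the others) ahead of Beech.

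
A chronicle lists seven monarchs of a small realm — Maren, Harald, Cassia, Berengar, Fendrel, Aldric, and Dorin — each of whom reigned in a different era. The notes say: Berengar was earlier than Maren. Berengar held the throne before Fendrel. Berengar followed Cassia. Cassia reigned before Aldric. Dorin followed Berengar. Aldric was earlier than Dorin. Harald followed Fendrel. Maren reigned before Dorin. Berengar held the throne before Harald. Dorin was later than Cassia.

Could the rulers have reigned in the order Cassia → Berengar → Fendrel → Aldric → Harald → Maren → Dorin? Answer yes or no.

Check each stated constraint against the proposed order — e.g. Berengar is ahead of Dorin; Cassia is ahead of Dorin. Every pair is in the required order; nothing is violated.

yes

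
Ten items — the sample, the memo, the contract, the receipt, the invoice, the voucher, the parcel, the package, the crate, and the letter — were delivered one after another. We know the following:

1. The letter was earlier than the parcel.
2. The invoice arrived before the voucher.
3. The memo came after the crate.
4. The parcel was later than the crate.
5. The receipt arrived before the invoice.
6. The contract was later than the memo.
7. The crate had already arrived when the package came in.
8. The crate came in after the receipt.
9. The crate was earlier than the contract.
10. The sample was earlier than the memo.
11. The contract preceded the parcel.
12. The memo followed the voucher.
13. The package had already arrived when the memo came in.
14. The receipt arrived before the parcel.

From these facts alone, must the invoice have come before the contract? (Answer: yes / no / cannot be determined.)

Chain the constraints: the invoice → the voucher → the memo → the contract. Each link is directly stated, so the invoice comes before the contract.

yes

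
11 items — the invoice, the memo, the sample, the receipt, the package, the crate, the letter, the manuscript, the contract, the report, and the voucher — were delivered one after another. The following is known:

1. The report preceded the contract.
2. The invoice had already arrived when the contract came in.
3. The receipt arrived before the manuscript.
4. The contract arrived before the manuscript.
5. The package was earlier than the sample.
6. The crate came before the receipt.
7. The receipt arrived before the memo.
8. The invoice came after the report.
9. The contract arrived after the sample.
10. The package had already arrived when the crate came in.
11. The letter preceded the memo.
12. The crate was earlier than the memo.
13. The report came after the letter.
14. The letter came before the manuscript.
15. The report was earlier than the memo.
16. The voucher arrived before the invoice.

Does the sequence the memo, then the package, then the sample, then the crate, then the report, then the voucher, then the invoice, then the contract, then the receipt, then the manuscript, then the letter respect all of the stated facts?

no

The constraints require the crate before the memo, but in the proposed sequence the memo appears ahead of the crate. That one violation is enough.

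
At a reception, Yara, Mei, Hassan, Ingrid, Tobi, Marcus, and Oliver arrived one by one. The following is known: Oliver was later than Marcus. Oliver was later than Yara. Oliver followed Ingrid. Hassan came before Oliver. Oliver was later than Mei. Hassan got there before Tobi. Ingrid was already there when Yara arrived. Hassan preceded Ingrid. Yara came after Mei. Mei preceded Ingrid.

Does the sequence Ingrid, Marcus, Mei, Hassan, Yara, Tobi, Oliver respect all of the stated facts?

no

The constraints require Mei before Ingrid, but in the proposed sequence Ingrid appears ahead of Mei. That one violation is enough.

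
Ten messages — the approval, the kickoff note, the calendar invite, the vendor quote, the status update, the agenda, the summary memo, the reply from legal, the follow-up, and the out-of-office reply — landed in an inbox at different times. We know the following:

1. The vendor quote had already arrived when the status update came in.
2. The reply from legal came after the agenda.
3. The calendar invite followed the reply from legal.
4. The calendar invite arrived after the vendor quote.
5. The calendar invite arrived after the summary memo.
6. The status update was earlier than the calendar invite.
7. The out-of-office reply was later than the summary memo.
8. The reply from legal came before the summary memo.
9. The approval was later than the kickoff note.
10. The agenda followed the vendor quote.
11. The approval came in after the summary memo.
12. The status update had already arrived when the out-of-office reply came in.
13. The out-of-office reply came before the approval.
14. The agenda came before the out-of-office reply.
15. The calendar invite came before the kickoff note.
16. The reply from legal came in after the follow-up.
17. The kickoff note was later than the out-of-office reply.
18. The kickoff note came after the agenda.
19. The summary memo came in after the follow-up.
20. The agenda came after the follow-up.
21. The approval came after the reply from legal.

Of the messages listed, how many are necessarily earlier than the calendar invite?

6

Directly stated before the calendar invite: the reply from legal, the status update, the summary memo, and the vendor quote.
The agenda reaches the calendar invite via the agenda → the reply from legal → the calendar invite.
The follow-up reaches the calendar invite via the follow-up → the summary memo → the calendar invite.
No chain forces the out-of-office reply (or any of the others) ahead of the calendar invite.
That's the agenda, the follow-up, the reply from legal, the status update, the summary memo, and the vendor quote — 6 in all.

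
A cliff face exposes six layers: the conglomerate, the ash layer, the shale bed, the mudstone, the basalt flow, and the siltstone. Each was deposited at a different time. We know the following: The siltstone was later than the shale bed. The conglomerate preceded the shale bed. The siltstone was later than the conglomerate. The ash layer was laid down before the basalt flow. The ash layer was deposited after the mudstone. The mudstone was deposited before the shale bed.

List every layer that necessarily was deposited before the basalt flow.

Directly stated before the basalt flow: the ash layer.
The mudstone reaches the basalt flow via the mudstone → the ash layer → the basalt flow.
No chain forces the conglomerate (or any of the others) ahead of the basalt flow.

the ash layer, the mudstone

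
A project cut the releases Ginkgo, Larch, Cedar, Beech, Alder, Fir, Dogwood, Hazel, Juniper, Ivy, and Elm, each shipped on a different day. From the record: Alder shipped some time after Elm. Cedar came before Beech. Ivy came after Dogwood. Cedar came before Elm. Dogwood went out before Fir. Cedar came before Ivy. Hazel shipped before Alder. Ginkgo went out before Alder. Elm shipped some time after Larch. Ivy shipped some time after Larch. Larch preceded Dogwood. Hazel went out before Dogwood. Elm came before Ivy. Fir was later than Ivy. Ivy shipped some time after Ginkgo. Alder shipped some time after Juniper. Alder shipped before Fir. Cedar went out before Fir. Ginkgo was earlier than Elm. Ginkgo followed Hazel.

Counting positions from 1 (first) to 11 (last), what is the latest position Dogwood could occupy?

9

Dogwood must come before Fir and Ivy — 2 releases forced after it.
Everything else can be placed before Dogwood in some valid order, so Dogwood can sit as late as position 11 − 2 = 9.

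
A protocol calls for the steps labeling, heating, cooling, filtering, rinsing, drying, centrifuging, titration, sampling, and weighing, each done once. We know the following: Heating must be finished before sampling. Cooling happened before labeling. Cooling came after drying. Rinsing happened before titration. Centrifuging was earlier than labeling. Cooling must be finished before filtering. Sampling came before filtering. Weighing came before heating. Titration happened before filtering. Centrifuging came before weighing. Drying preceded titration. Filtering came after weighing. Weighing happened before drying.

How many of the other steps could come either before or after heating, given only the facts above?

Forced before heating: centrifuging and weighing; forced after heating: filtering and sampling.
That leaves cooling, drying, labeling, rinsing, and titration with no forced order relative to heating — 5.

5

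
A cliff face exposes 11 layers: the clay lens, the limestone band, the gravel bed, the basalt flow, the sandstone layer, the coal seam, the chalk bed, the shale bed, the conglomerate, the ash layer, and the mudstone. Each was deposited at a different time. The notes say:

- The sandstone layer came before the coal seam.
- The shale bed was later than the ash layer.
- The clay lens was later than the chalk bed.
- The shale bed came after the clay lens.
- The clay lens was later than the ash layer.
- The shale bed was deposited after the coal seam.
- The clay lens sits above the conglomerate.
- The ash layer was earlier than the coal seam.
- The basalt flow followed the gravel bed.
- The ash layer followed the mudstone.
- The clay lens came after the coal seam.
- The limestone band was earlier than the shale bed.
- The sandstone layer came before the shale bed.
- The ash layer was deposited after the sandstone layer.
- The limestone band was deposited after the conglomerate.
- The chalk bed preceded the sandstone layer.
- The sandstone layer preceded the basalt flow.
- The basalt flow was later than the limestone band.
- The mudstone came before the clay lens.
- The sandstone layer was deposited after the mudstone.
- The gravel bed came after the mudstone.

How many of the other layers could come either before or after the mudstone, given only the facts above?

3

Forced after the mudstone: the ash layer, the basalt flow, the clay lens, the coal seam, the gravel bed, the sandstone layer, and the shale bed.
That leaves the chalk bed, the conglomerate, and the limestone band with no forced order relative to the mudstone — 3.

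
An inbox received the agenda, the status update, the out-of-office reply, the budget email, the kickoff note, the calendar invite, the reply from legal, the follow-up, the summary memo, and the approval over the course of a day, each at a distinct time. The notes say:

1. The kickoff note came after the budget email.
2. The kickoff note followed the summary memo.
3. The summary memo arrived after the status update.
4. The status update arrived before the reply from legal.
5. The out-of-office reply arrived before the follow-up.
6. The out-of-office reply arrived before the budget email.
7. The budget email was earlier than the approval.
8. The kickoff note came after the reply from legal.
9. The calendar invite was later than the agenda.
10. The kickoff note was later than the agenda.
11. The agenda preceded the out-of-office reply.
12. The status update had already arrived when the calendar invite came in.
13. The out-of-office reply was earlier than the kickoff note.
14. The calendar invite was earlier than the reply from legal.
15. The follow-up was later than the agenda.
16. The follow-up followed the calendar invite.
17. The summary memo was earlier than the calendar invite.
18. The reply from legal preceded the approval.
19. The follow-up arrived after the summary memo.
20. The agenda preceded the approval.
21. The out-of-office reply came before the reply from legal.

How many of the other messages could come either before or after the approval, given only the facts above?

Forced before the approval: the agenda, the budget email, the calendar invite, the out-of-office reply, the reply from legal, the status update, and the summary memo.
That leaves the follow-up and the kickoff note with no forced order relative to the approval — 2.

2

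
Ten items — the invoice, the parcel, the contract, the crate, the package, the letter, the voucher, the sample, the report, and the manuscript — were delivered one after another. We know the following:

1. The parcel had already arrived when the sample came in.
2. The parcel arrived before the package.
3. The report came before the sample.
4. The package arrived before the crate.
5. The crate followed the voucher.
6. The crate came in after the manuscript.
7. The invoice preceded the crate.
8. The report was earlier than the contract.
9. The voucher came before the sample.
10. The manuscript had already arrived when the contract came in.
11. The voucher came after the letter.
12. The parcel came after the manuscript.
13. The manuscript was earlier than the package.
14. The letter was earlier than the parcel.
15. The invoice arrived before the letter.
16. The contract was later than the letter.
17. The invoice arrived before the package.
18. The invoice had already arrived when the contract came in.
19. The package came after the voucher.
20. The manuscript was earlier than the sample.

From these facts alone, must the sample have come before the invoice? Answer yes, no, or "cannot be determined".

no

Tracing the constraints gives the invoice → the letter → the parcel → the sample, so the invoice must come before the sample.
That means the sample cannot be before the invoice.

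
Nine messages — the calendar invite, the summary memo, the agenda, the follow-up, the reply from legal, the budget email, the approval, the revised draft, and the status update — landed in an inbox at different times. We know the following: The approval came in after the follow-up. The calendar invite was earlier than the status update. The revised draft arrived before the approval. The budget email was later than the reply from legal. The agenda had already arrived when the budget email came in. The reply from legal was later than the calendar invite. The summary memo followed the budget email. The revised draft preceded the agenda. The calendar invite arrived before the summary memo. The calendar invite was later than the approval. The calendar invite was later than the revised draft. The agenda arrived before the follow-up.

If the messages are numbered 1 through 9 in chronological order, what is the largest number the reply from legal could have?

The reply from legal must come before the budget email and the summary memo — 2 messages forced after it.
Everything else can be placed before the reply from legal in some valid order, so the reply from legal can sit as late as position 9 − 2 = 7.

7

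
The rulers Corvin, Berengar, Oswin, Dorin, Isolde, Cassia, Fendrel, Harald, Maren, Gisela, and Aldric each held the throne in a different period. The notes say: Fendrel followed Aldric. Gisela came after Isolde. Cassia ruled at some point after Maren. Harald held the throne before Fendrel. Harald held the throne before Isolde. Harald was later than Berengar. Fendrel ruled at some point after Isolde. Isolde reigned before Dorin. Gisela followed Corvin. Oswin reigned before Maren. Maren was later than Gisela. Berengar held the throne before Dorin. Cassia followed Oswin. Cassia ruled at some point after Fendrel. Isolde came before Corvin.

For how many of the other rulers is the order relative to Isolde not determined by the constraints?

Forced before Isolde: Berengar and Harald; forced after Isolde: Cassia, Corvin, Dorin, Fendrel, Gisela, and Maren.
That leaves Aldric and Oswin with no forced order relative to Isolde — 2.

2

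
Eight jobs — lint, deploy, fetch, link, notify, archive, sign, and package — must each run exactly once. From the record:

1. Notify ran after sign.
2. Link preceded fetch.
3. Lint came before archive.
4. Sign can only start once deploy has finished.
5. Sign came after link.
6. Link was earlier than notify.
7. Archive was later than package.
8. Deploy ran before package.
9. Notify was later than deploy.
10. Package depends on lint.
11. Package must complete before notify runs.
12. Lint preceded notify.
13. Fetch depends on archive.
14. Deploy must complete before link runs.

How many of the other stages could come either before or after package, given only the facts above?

Forced before package: deploy and lint; forced after package: archive, fetch, and notify.
That leaves link and sign with no forced order relative to package — 2.

2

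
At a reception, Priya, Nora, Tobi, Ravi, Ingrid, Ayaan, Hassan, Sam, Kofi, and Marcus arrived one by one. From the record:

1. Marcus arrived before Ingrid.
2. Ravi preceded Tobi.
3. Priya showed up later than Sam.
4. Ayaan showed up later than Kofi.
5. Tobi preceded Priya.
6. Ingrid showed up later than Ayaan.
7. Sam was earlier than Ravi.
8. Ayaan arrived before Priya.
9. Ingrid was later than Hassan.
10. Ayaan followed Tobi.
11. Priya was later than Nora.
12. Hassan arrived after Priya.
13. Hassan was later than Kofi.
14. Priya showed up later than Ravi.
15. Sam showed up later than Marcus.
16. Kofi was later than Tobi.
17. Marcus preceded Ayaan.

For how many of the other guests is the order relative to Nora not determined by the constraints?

6

Forced after Nora: Hassan, Ingrid, and Priya.
That leaves Ayaan, Kofi, Marcus, Ravi, Sam, and Tobi with no forced order relative to Nora — 6.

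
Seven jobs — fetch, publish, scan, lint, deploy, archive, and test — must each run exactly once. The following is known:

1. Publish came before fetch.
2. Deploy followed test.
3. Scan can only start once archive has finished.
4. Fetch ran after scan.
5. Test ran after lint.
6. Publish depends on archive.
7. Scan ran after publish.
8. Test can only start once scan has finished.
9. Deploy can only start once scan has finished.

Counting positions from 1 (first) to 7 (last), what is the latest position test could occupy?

Test must come before deploy — 1 stage forced after it.
Everything else can be placed before test in some valid order, so test can sit as late as position 7 − 1 = 6.

6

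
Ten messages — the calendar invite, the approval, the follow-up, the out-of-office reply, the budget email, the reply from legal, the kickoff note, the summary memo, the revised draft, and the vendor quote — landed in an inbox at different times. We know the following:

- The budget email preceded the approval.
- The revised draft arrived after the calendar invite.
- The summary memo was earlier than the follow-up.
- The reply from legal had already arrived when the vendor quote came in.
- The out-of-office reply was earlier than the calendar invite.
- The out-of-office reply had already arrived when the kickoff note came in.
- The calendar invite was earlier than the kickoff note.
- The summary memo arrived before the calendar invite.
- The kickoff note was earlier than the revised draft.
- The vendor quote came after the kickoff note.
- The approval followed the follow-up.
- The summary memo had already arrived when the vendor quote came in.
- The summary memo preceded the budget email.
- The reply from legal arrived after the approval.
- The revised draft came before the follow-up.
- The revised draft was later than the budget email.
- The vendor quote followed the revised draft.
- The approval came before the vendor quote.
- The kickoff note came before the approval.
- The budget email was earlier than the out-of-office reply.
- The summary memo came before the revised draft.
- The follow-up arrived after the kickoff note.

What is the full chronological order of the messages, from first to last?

The constraints fix every adjacent pair, so only one ordering works:
the summary memo → the budget email → the out-of-office reply → the calendar invite → the kickoff note → the revised draft → the follow-up → the approval → the reply from legal → the vendor quote.

the summary memo, the budget email, the out-of-office reply, the calendar invite, the kickoff note, the revised draft, the follow-up, the approval, the reply from legal, the vendor quote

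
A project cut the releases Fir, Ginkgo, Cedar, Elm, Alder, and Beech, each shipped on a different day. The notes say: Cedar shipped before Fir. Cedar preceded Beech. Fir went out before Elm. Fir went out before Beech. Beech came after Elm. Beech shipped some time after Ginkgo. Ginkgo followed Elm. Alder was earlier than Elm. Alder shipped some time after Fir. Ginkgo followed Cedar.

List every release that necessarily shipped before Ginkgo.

Alder, Cedar, Elm, Fir

Directly stated before Ginkgo: Cedar and Elm.
Alder reaches Ginkgo via Alder → Elm → Ginkgo.
Fir reaches Ginkgo via Fir → Elm → Ginkgo.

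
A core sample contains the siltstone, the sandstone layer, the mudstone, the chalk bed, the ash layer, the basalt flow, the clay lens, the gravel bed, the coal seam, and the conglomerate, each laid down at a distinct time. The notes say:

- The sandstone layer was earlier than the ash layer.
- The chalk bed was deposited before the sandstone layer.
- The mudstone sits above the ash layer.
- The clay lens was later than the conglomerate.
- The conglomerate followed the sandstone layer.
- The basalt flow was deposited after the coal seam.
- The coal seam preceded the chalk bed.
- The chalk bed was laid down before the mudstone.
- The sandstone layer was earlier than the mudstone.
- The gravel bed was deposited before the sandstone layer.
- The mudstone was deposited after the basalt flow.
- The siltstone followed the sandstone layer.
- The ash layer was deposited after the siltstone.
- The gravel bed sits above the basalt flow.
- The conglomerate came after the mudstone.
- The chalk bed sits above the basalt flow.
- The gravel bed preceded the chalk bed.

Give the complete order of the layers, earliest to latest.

the coal seam, the basalt flow, the gravel bed, the chalk bed, the sandstone layer, the siltstone, the ash layer, the mudstone, the conglomerate, the clay lens

The constraints fix every adjacent pair, so only one ordering works:
the coal seam → the basalt flow → the gravel bed → the chalk bed → the sandstone layer → the siltstone → the ash layer → the mudstone → the conglomerate → the clay lens.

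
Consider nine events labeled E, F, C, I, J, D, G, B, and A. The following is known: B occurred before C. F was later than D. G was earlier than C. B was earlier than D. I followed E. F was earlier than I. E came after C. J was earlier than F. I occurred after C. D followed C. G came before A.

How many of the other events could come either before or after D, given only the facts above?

3

Forced before D: B, C, and G; forced after D: F and I.
That leaves A, E, and J with no forced order relative to D — 3.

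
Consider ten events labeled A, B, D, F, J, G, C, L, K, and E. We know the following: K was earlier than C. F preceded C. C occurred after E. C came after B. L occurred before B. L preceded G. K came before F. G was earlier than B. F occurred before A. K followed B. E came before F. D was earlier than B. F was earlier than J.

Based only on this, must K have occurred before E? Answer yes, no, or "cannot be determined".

cannot be determined

No chain of stated constraints runs from K to E, and none runs from E to K either.
So the relative order of K and E is not fixed by the given facts.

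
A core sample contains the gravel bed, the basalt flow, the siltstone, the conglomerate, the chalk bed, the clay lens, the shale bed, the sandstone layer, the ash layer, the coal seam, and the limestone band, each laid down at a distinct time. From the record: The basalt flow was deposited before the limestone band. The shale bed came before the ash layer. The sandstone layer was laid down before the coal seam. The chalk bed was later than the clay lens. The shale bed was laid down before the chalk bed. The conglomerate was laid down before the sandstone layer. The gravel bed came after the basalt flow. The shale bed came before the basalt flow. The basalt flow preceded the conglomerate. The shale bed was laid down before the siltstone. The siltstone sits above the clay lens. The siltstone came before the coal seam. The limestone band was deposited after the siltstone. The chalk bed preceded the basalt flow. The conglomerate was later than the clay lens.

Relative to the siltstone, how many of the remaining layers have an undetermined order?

Forced before the siltstone: the clay lens and the shale bed; forced after the siltstone: the coal seam and the limestone band.
That leaves the ash layer, the basalt flow, the chalk bed, the conglomerate, the gravel bed, and the sandstone layer with no forced order relative to the siltstone — 6.

6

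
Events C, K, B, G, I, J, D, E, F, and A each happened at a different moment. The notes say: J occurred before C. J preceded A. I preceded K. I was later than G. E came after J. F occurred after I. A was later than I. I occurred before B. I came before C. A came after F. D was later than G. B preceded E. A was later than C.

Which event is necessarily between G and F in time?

I

Tracing the constraints gives G → I → F, so I sits after G and before F.
No other event is forced both after G and before F.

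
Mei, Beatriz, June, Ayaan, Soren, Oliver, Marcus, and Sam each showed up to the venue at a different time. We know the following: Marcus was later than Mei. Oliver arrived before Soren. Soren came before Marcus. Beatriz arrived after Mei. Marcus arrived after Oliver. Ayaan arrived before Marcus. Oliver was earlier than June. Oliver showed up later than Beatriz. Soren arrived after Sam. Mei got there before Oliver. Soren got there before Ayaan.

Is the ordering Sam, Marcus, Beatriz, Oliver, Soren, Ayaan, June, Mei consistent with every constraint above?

The constraints require Mei before Marcus, but in the proposed sequence Marcus appears ahead of Mei. That one violation is enough.

no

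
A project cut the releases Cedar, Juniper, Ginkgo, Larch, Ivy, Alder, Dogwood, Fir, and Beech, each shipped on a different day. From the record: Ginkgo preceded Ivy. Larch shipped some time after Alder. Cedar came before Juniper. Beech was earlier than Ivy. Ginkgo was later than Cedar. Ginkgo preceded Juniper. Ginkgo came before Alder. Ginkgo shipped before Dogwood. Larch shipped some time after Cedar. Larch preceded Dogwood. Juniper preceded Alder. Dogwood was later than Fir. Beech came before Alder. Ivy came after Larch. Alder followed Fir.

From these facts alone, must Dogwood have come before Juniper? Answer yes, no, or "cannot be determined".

no

Tracing the constraints gives Juniper → Alder → Larch → Dogwood, so Juniper must come before Dogwood.
That means Dogwood cannot be before Juniper.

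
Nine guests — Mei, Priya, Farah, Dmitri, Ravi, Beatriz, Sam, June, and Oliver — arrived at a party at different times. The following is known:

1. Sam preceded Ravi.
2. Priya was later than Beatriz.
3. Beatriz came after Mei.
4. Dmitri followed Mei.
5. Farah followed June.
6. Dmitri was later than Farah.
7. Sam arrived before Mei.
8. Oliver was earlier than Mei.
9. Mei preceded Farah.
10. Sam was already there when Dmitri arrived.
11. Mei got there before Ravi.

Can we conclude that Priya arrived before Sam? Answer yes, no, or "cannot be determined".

Tracing the constraints gives Sam → Mei → Beatriz → Priya, so Sam must come before Priya.
That means Priya cannot be before Sam.

no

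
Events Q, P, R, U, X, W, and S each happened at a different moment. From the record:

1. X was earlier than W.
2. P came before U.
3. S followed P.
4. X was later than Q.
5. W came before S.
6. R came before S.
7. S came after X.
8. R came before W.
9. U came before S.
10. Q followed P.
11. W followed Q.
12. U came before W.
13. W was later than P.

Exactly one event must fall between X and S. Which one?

W

Tracing the constraints gives X → W → S, so W sits after X and before S.
No other event is forced both after X and before S.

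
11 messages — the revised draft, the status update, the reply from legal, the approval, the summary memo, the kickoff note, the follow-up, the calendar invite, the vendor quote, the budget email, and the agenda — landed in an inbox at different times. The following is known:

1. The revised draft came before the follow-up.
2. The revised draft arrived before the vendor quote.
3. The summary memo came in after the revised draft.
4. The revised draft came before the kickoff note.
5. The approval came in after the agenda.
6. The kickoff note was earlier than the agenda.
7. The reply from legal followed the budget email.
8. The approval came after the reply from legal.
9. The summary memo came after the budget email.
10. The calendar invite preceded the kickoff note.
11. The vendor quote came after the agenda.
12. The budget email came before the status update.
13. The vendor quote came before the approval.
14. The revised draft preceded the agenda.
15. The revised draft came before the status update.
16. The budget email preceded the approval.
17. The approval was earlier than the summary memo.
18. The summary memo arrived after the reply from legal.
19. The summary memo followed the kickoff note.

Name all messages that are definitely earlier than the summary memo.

the agenda, the approval, the budget email, the calendar invite, the kickoff note, the reply from legal, the revised draft, the vendor quote

Directly stated before the summary memo: the approval, the budget email, the kickoff note, the reply from legal, and the revised draft.
The agenda reaches the summary memo via the agenda → the approval → the summary memo.
The calendar invite reaches the summary memo via the calendar invite → the kickoff note → the summary memo.
The vendor quote reaches the summary memo via the vendor quote → the approval → the summary memo.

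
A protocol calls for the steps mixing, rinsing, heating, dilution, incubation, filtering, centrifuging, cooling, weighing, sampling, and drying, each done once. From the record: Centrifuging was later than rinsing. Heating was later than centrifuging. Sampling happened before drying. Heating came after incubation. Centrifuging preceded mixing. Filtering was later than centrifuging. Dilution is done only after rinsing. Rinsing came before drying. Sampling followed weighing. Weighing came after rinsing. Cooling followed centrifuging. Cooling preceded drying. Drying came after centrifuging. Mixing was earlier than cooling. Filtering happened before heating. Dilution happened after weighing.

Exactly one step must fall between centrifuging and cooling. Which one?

mixing

Tracing the constraints gives centrifuging → mixing → cooling, so mixing sits after centrifuging and before cooling.
No other step is forced both after centrifuging and before cooling.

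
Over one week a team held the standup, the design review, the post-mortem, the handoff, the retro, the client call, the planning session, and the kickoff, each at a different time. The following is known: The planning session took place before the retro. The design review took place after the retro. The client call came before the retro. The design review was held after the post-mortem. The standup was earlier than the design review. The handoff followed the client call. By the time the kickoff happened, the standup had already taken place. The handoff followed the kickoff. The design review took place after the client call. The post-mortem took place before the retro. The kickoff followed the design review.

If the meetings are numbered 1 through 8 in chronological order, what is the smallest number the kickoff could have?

7

The client call, the design review, the planning session, the post-mortem, the retro, and the standup must all come before the kickoff — 6 forced predecessors.
Nothing else is forced ahead of the kickoff, so its earliest slot is position 6 + 1 = 7.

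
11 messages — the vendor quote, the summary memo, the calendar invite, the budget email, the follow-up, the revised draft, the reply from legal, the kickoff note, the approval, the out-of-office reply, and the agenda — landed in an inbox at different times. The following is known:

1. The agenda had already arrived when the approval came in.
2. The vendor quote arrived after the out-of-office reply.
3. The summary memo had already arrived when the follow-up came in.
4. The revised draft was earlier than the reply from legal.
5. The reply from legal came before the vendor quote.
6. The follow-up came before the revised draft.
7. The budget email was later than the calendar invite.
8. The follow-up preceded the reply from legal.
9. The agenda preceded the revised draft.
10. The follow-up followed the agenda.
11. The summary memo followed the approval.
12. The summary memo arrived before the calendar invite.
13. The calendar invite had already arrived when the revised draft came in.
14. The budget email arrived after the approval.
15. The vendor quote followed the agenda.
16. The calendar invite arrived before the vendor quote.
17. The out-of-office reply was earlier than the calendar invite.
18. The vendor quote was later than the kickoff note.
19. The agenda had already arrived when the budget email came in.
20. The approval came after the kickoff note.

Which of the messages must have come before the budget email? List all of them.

Directly stated before the budget email: the agenda, the approval, and the calendar invite.
The kickoff note reaches the budget email via the kickoff note → the approval → the budget email.
The out-of-office reply reaches the budget email via the out-of-office reply → the calendar invite → the budget email.
The summary memo reaches the budget email via the summary memo → the calendar invite → the budget email.
No chain forces the vendor quote (or any of the others) ahead of the budget email.

the agenda, the approval, the calendar invite, the kickoff note, the out-of-office reply, the summary memo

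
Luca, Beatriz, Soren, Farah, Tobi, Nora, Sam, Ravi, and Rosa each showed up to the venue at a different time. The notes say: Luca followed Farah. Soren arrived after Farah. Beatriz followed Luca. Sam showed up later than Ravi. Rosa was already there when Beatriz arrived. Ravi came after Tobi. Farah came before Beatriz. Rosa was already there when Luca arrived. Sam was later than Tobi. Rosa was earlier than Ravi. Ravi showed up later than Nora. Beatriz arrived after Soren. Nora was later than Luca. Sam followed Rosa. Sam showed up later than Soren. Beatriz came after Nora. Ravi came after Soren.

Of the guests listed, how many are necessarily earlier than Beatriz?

5

Directly stated before Beatriz: Farah, Luca, Nora, Rosa, and Soren.
No chain forces Ravi (or any of the others) ahead of Beatriz.
That's Farah, Luca, Nora, Rosa, and Soren — 5 in all.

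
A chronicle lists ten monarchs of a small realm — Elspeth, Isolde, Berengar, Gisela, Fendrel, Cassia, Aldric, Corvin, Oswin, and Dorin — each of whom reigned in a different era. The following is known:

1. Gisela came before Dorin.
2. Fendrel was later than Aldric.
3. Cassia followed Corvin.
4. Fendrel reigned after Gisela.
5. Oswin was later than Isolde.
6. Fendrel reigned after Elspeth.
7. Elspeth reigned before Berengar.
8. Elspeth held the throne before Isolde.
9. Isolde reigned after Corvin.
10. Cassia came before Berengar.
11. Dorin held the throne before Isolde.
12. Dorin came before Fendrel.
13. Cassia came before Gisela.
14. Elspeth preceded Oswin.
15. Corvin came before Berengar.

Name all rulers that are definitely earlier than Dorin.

Cassia, Corvin, Gisela

Directly stated before Dorin: Gisela.
Cassia reaches Dorin via Cassia → Gisela → Dorin.
Corvin reaches Dorin via Corvin → Cassia → Gisela → Dorin.
No chain forces Isolde (or any of the others) ahead of Dorin.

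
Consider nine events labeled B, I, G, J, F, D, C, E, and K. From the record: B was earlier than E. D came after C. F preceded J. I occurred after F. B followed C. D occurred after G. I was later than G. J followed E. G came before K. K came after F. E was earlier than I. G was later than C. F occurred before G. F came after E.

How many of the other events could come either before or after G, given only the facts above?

1

Forced before G: B, C, E, and F; forced after G: D, I, and K.
That leaves J with no forced order relative to G — 1.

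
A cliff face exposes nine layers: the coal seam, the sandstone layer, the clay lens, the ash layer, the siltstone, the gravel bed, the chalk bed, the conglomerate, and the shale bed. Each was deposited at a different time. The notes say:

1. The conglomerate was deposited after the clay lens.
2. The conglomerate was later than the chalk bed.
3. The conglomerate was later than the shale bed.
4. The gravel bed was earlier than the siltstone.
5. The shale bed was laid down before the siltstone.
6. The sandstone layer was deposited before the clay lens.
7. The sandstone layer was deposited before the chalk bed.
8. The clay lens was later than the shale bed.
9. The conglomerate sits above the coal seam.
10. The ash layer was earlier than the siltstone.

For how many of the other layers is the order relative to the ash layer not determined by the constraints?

Forced after the ash layer: the siltstone.
That leaves the chalk bed, the clay lens, the coal seam, the conglomerate, the gravel bed, the sandstone layer, and the shale bed with no forced order relative to the ash layer — 7.

7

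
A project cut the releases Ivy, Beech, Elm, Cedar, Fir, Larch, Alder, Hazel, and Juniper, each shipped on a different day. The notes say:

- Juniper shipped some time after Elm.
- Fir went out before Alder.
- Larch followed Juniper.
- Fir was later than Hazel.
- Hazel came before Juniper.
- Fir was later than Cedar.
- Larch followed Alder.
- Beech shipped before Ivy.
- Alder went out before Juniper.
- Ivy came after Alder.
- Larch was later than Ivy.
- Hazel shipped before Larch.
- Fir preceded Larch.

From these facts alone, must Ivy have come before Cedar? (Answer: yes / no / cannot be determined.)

Tracing the constraints gives Cedar → Fir → Alder → Ivy, so Cedar must come before Ivy.
That means Ivy cannot be before Cedar.

no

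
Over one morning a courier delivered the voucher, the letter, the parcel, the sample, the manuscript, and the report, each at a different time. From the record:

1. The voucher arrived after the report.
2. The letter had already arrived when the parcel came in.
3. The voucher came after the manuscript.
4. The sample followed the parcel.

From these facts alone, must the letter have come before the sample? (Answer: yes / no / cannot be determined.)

Chain the constraints: the letter → the parcel → the sample. Each link is directly stated, so the letter comes before the sample.

yes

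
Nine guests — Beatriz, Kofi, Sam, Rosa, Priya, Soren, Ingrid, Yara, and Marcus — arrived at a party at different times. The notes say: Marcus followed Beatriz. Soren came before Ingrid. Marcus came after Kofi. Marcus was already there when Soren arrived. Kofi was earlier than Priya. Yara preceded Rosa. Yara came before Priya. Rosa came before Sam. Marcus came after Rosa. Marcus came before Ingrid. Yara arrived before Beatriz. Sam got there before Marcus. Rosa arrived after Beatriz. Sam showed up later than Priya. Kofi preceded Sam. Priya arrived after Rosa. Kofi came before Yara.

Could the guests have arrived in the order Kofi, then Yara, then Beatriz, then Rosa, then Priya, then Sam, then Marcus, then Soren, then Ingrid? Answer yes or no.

Check each stated constraint against the proposed order — e.g. Kofi is ahead of Sam; Kofi is ahead of Marcus. Every pair is in the required order; nothing is violated.

yes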